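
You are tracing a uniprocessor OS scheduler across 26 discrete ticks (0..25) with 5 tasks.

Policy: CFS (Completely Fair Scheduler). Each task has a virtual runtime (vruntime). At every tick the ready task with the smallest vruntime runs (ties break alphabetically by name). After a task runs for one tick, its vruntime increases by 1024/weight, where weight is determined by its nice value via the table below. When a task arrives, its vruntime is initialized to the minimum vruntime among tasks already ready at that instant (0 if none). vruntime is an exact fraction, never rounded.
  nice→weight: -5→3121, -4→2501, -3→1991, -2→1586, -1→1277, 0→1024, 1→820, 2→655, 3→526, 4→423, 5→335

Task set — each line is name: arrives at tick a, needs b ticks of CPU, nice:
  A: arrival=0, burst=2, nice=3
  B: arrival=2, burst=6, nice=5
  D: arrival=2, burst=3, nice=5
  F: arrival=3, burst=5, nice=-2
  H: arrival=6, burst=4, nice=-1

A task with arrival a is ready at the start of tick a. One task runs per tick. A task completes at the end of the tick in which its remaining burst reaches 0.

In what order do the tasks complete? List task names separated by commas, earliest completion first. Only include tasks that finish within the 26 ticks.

completion order = A, F, H, D, B

t=0: vr[A=0] → run A
t=1: vr[A=512/263] → run A
t=2: vr[B=0 D=0] → run B
t=3: vr[B=1024/335 D=0 F=0] → run D
t=4: vr[B=1024/335 D=1024/335 F=0] → run F
t=5: vr[B=1024/335 D=1024/335 F=512/793] → run F
t=6: vr[B=1024/335 D=1024/335 F=1024/793 H=1024/793] → run F
t=7: vr[B=1024/335 D=1024/335 F=1536/793 H=1024/793] → run H
t=8: vr[B=1024/335 D=1024/335 F=1536/793 H=2119680/1012661] → run F
t=9: vr[B=1024/335 D=1024/335 F=2048/793 H=2119680/1012661] → run H
t=10: vr[B=1024/335 D=1024/335 F=2048/793 H=2931712/1012661] → run F
t=11: vr[B=1024/335 D=1024/335 H=2931712/1012661] → run H
t=12: vr[B=1024/335 D=1024/335 H=3743744/1012661] → run B
t=13: vr[B=2048/335 D=1024/335 H=3743744/1012661] → run D
t=14: vr[B=2048/335 D=2048/335 H=3743744/1012661] → run H
t=15: vr[B=2048/335 D=2048/335] → run B
t=16: vr[B=3072/335 D=2048/335] → run D
t=17: vr[B=3072/335] → run B
t=18: vr[B=4096/335] → run B
t=19: vr[B=1024/67] → run B
t=20: (idle)
t=21: (idle)
t=22: (idle)
t=23: (idle)
t=24: (idle)
t=25: (idle)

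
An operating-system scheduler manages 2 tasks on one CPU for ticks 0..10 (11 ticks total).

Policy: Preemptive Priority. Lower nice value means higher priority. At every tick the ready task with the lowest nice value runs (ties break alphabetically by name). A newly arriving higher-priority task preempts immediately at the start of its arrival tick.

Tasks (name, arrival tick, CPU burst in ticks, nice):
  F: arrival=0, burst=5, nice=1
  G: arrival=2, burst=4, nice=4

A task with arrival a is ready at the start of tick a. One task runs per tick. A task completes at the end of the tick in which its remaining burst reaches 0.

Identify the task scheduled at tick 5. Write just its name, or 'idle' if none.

running at tick 5 = G

t=0: ready={F} → run F
t=1: ready={F} → run F
t=2: ready={F,G} → run F
t=3: ready={F,G} → run F
t=4: ready={F,G} → run F
t=5: ready={G} → run G
t=6: ready={G} → run G
t=7: ready={G} → run G
t=8: ready={G} → run G
t=9: (idle)
t=10: (idle)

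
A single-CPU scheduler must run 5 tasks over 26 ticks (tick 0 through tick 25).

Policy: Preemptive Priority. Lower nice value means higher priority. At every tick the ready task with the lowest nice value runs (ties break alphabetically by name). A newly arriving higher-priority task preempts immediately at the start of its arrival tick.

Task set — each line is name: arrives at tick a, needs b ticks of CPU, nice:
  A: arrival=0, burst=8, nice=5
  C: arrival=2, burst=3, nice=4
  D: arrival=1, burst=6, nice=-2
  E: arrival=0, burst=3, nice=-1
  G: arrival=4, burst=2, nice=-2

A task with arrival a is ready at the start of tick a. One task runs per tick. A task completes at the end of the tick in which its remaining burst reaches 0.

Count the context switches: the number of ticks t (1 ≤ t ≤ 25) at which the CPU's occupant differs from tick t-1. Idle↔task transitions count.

t=0: ready={A,E} → run E
t=1: ready={A,D,E} → run D
t=2: ready={A,C,D,E} → run D
t=3: ready={A,C,D,E} → run D
t=4: ready={A,C,D,E,G} → run D
t=5: ready={A,C,D,E,G} → run D
t=6: ready={A,C,D,E,G} → run D
t=7: ready={A,C,E,G} → run G
t=8: ready={A,C,E,G} → run G
t=9: ready={A,C,E} → run E
t=10: ready={A,C,E} → run E
t=11: ready={A,C} → run C
t=12: ready={A,C} → run C
t=13: ready={A,C} → run C
t=14: ready={A} → run A
t=15: ready={A} → run A
t=16: ready={A} → run A
t=17: ready={A} → run A
t=18: ready={A} → run A
t=19: ready={A} → run A
t=20: ready={A} → run A
t=21: ready={A} → run A
t=22: (idle)
t=23: (idle)
t=24: (idle)
t=25: (idle)

context switches = 6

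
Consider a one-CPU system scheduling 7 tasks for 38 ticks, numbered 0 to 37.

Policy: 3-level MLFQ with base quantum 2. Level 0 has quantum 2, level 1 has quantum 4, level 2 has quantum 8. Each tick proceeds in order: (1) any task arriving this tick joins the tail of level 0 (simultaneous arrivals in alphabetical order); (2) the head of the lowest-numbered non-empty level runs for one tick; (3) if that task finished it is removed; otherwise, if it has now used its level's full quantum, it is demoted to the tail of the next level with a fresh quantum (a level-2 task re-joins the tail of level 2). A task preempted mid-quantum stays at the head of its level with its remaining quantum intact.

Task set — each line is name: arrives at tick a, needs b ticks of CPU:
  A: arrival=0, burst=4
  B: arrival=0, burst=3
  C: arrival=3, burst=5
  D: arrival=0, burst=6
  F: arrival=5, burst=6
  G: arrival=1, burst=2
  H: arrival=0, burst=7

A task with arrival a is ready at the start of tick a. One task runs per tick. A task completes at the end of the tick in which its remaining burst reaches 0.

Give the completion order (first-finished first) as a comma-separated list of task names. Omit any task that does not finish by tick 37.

completion order = G, A, B, D, C, F, H

t=0: L0/L1/L2 = ABDH/-/- → run A
t=1: L0/L1/L2 = ABDHG/-/- → run A
t=2: L0/L1/L2 = BDHG/A/- → run B
t=3: L0/L1/L2 = BDHGC/A/- → run B
t=4: L0/L1/L2 = DHGC/AB/- → run D
t=5: L0/L1/L2 = DHGCF/AB/- → run D
t=6: L0/L1/L2 = HGCF/ABD/- → run H
t=7: L0/L1/L2 = HGCF/ABD/- → run H
t=8: L0/L1/L2 = GCF/ABDH/- → run G
t=9: L0/L1/L2 = GCF/ABDH/- → run G
t=10: L0/L1/L2 = CF/ABDH/- → run C
t=11: L0/L1/L2 = CF/ABDH/- → run C
t=12: L0/L1/L2 = F/ABDHC/- → run F
t=13: L0/L1/L2 = F/ABDHC/- → run F
t=14: L0/L1/L2 = -/ABDHCF/- → run A
t=15: L0/L1/L2 = -/ABDHCF/- → run A
t=16: L0/L1/L2 = -/BDHCF/- → run B
t=17: L0/L1/L2 = -/DHCF/- → run D
t=18: L0/L1/L2 = -/DHCF/- → run D
t=19: L0/L1/L2 = -/DHCF/- → run D
t=20: L0/L1/L2 = -/DHCF/- → run D
t=21: L0/L1/L2 = -/HCF/- → run H
t=22: L0/L1/L2 = -/HCF/- → run H
t=23: L0/L1/L2 = -/HCF/- → run H
t=24: L0/L1/L2 = -/HCF/- → run H
t=25: L0/L1/L2 = -/CF/H → run C
t=26: L0/L1/L2 = -/CF/H → run C
t=27: L0/L1/L2 = -/CF/H → run C
t=28: L0/L1/L2 = -/F/H → run F
t=29: L0/L1/L2 = -/F/H → run F
t=30: L0/L1/L2 = -/F/H → run F
t=31: L0/L1/L2 = -/F/H → run F
t=32: L0/L1/L2 = -/-/H → run H
t=33: (idle)
t=34: (idle)
t=35: (idle)
t=36: (idle)
t=37: (idle)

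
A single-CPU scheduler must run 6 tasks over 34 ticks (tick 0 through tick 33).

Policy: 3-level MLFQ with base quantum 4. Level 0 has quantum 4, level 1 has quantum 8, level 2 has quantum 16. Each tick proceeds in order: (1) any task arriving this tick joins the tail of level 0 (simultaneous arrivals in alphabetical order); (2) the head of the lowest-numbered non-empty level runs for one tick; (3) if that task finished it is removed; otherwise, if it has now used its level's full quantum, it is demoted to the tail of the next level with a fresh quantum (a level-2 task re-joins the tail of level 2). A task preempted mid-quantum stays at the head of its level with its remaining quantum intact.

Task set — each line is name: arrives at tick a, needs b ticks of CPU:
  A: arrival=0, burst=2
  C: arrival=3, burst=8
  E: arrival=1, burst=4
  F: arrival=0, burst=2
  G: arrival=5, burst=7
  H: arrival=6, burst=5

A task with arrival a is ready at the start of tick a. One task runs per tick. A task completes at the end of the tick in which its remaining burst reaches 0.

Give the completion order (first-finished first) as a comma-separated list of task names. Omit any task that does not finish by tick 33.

t=0: L0/L1/L2 = AF/-/- → run A
t=1: L0/L1/L2 = AFE/-/- → run A
t=2: L0/L1/L2 = FE/-/- → run F
t=3: L0/L1/L2 = FEC/-/- → run F
t=4: L0/L1/L2 = EC/-/- → run E
t=5: L0/L1/L2 = ECG/-/- → run E
t=6: L0/L1/L2 = ECGH/-/- → run E
t=7: L0/L1/L2 = ECGH/-/- → run E
t=8: L0/L1/L2 = CGH/-/- → run C
t=9: L0/L1/L2 = CGH/-/- → run C
t=10: L0/L1/L2 = CGH/-/- → run C
t=11: L0/L1/L2 = CGH/-/- → run C
t=12: L0/L1/L2 = GH/C/- → run G
t=13: L0/L1/L2 = GH/C/- → run G
t=14: L0/L1/L2 = GH/C/- → run G
t=15: L0/L1/L2 = GH/C/- → run G
t=16: L0/L1/L2 = H/CG/- → run H
t=17: L0/L1/L2 = H/CG/- → run H
t=18: L0/L1/L2 = H/CG/- → run H
t=19: L0/L1/L2 = H/CG/- → run H
t=20: L0/L1/L2 = -/CGH/- → run C
t=21: L0/L1/L2 = -/CGH/- → run C
t=22: L0/L1/L2 = -/CGH/- → run C
t=23: L0/L1/L2 = -/CGH/- → run C
t=24: L0/L1/L2 = -/GH/- → run G
t=25: L0/L1/L2 = -/GH/- → run G
t=26: L0/L1/L2 = -/GH/- → run G
t=27: L0/L1/L2 = -/H/- → run H
t=28: (idle)
t=29: (idle)
t=30: (idle)
t=31: (idle)
t=32: (idle)
t=33: (idle)

completion order = A, F, E, C, G, H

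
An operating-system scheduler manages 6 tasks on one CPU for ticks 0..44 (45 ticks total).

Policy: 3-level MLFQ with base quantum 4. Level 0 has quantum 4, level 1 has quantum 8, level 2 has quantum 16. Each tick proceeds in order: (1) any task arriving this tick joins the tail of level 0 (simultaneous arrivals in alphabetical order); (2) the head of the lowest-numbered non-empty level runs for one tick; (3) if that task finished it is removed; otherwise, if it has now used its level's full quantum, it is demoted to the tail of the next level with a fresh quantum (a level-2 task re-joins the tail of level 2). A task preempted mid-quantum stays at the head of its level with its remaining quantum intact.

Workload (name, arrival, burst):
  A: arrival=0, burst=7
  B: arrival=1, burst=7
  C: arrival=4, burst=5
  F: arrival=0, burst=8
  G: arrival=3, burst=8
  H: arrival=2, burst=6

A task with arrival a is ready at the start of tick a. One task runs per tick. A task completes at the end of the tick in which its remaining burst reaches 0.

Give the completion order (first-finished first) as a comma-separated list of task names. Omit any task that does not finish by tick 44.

completion order = A, F, B, H, G, C

t=0: L0/L1/L2 = AF/-/- → run A
t=1: L0/L1/L2 = AFB/-/- → run A
t=2: L0/L1/L2 = AFBH/-/- → run A
t=3: L0/L1/L2 = AFBHG/-/- → run A
t=4: L0/L1/L2 = FBHGC/A/- → run F
t=5: L0/L1/L2 = FBHGC/A/- → run F
t=6: L0/L1/L2 = FBHGC/A/- → run F
t=7: L0/L1/L2 = FBHGC/A/- → run F
t=8: L0/L1/L2 = BHGC/AF/- → run B
t=9: L0/L1/L2 = BHGC/AF/- → run B
t=10: L0/L1/L2 = BHGC/AF/- → run B
t=11: L0/L1/L2 = BHGC/AF/- → run B
t=12: L0/L1/L2 = HGC/AFB/- → run H
t=13: L0/L1/L2 = HGC/AFB/- → run H
t=14: L0/L1/L2 = HGC/AFB/- → run H
t=15: L0/L1/L2 = HGC/AFB/- → run H
t=16: L0/L1/L2 = GC/AFBH/- → run G
t=17: L0/L1/L2 = GC/AFBH/- → run G
t=18: L0/L1/L2 = GC/AFBH/- → run G
t=19: L0/L1/L2 = GC/AFBH/- → run G
t=20: L0/L1/L2 = C/AFBHG/- → run C
t=21: L0/L1/L2 = C/AFBHG/- → run C
t=22: L0/L1/L2 = C/AFBHG/- → run C
t=23: L0/L1/L2 = C/AFBHG/- → run C
t=24: L0/L1/L2 = -/AFBHGC/- → run A
t=25: L0/L1/L2 = -/AFBHGC/- → run A
t=26: L0/L1/L2 = -/AFBHGC/- → run A
t=27: L0/L1/L2 = -/FBHGC/- → run F
t=28: L0/L1/L2 = -/FBHGC/- → run F
t=29: L0/L1/L2 = -/FBHGC/- → run F
t=30: L0/L1/L2 = -/FBHGC/- → run F
t=31: L0/L1/L2 = -/BHGC/- → run B
t=32: L0/L1/L2 = -/BHGC/- → run B
t=33: L0/L1/L2 = -/BHGC/- → run B
t=34: L0/L1/L2 = -/HGC/- → run H
t=35: L0/L1/L2 = -/HGC/- → run H
t=36: L0/L1/L2 = -/GC/- → run G
t=37: L0/L1/L2 = -/GC/- → run G
t=38: L0/L1/L2 = -/GC/- → run G
t=39: L0/L1/L2 = -/GC/- → run G
t=40: L0/L1/L2 = -/C/- → run C
t=41: (idle)
t=42: (idle)
t=43: (idle)
t=44: (idle)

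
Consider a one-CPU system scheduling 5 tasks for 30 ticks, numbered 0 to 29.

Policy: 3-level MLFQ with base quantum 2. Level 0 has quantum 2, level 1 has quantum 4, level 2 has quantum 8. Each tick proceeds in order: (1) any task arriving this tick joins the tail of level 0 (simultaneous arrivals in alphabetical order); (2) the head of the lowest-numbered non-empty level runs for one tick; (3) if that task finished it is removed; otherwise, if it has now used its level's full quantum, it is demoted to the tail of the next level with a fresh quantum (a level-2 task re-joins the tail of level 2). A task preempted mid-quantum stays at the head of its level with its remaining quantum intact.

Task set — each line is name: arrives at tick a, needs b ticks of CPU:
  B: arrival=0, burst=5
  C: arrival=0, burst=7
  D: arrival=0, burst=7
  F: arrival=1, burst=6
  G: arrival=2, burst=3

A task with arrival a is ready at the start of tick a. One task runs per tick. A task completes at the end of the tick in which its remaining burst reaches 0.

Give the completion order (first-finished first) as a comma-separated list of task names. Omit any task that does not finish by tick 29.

completion order = B, F, G, C, D

t=0: L0/L1/L2 = BCD/-/- → run B
t=1: L0/L1/L2 = BCDF/-/- → run B
t=2: L0/L1/L2 = CDFG/B/- → run C
t=3: L0/L1/L2 = CDFG/B/- → run C
t=4: L0/L1/L2 = DFG/BC/- → run D
t=5: L0/L1/L2 = DFG/BC/- → run D
t=6: L0/L1/L2 = FG/BCD/- → run F
t=7: L0/L1/L2 = FG/BCD/- → run F
t=8: L0/L1/L2 = G/BCDF/- → run G
t=9: L0/L1/L2 = G/BCDF/- → run G
t=10: L0/L1/L2 = -/BCDFG/- → run B
t=11: L0/L1/L2 = -/BCDFG/- → run B
t=12: L0/L1/L2 = -/BCDFG/- → run B
t=13: L0/L1/L2 = -/CDFG/- → run C
t=14: L0/L1/L2 = -/CDFG/- → run C
t=15: L0/L1/L2 = -/CDFG/- → run C
t=16: L0/L1/L2 = -/CDFG/- → run C
t=17: L0/L1/L2 = -/DFG/C → run D
t=18: L0/L1/L2 = -/DFG/C → run D
t=19: L0/L1/L2 = -/DFG/C → run D
t=20: L0/L1/L2 = -/DFG/C → run D
t=21: L0/L1/L2 = -/FG/CD → run F
t=22: L0/L1/L2 = -/FG/CD → run F
t=23: L0/L1/L2 = -/FG/CD → run F
t=24: L0/L1/L2 = -/FG/CD → run F
t=25: L0/L1/L2 = -/G/CD → run G
t=26: L0/L1/L2 = -/-/CD → run C
t=27: L0/L1/L2 = -/-/D → run D
t=28: (idle)
t=29: (idle)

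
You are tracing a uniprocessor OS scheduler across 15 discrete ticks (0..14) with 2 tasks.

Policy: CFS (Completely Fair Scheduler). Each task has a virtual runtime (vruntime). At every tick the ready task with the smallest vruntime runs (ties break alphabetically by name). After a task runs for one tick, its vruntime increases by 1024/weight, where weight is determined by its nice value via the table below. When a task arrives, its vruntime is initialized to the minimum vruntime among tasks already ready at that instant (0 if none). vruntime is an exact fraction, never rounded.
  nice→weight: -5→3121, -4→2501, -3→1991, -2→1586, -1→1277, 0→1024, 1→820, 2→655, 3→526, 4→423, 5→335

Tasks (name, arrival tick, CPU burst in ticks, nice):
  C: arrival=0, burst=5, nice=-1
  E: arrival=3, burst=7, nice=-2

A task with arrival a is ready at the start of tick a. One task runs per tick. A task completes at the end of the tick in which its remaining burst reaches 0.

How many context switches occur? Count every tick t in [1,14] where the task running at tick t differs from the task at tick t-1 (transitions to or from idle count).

t=0: vr[C=0] → run C
t=1: vr[C=1024/1277] → run C
t=2: vr[C=2048/1277] → run C
t=3: vr[C=3072/1277 E=3072/1277] → run C
t=4: vr[C=4096/1277 E=3072/1277] → run E
t=5: vr[C=4096/1277 E=3089920/1012661] → run E
t=6: vr[C=4096/1277 E=3743744/1012661] → run C
t=7: vr[E=3743744/1012661] → run E
t=8: vr[E=4397568/1012661] → run E
t=9: vr[E=5051392/1012661] → run E
t=10: vr[E=5705216/1012661] → run E
t=11: vr[E=6359040/1012661] → run E
t=12: (idle)
t=13: (idle)
t=14: (idle)

context switches = 4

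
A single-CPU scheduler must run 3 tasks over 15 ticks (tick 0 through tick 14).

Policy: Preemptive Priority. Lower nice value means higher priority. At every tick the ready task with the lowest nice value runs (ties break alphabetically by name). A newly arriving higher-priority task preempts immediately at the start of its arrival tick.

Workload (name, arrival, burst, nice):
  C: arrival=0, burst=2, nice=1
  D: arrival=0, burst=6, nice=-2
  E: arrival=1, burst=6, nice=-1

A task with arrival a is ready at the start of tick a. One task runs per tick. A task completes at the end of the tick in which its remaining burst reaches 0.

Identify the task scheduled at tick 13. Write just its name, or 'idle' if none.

t=0: ready={C,D} → run D
t=1: ready={C,D,E} → run D
t=2: ready={C,D,E} → run D
t=3: ready={C,D,E} → run D
t=4: ready={C,D,E} → run D
t=5: ready={C,D,E} → run D
t=6: ready={C,E} → run E
t=7: ready={C,E} → run E
t=8: ready={C,E} → run E
t=9: ready={C,E} → run E
t=10: ready={C,E} → run E
t=11: ready={C,E} → run E
t=12: ready={C} → run C
t=13: ready={C} → run C
t=14: (idle)

running at tick 13 = C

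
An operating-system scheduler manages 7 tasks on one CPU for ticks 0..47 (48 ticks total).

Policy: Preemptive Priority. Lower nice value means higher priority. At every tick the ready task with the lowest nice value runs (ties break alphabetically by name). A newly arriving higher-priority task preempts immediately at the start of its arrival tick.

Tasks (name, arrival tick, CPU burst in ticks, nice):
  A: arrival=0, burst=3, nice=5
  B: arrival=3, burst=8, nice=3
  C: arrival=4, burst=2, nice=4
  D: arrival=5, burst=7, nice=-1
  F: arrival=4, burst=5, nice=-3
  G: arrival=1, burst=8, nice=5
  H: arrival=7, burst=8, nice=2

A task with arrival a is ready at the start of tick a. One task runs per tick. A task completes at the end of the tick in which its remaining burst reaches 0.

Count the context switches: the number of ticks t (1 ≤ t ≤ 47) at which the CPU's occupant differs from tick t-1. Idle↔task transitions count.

context switches = 8

t=0: ready={A} → run A
t=1: ready={A,G} → run A
t=2: ready={A,G} → run A
t=3: ready={B,G} → run B
t=4: ready={B,C,F,G} → run F
t=5: ready={B,C,D,F,G} → run F
t=6: ready={B,C,D,F,G} → run F
t=7: ready={B,C,D,F,G,H} → run F
t=8: ready={B,C,D,F,G,H} → run F
t=9: ready={B,C,D,G,H} → run D
t=10: ready={B,C,D,G,H} → run D
t=11: ready={B,C,D,G,H} → run D
t=12: ready={B,C,D,G,H} → run D
t=13: ready={B,C,D,G,H} → run D
t=14: ready={B,C,D,G,H} → run D
t=15: ready={B,C,D,G,H} → run D
t=16: ready={B,C,G,H} → run H
t=17: ready={B,C,G,H} → run H
t=18: ready={B,C,G,H} → run H
t=19: ready={B,C,G,H} → run H
t=20: ready={B,C,G,H} → run H
t=21: ready={B,C,G,H} → run H
t=22: ready={B,C,G,H} → run H
t=23: ready={B,C,G,H} → run H
t=24: ready={B,C,G} → run B
t=25: ready={B,C,G} → run B
t=26: ready={B,C,G} → run B
t=27: ready={B,C,G} → run B
t=28: ready={B,C,G} → run B
t=29: ready={B,C,G} → run B
t=30: ready={B,C,G} → run B
t=31: ready={C,G} → run C
t=32: ready={C,G} → run C
t=33: ready={G} → run G
t=34: ready={G} → run G
t=35: ready={G} → run G
t=36: ready={G} → run G
t=37: ready={G} → run G
t=38: ready={G} → run G
t=39: ready={G} → run G
t=40: ready={G} → run G
t=41: (idle)
t=42: (idle)
t=43: (idle)
t=44: (idle)
t=45: (idle)
t=46: (idle)
t=47: (idle)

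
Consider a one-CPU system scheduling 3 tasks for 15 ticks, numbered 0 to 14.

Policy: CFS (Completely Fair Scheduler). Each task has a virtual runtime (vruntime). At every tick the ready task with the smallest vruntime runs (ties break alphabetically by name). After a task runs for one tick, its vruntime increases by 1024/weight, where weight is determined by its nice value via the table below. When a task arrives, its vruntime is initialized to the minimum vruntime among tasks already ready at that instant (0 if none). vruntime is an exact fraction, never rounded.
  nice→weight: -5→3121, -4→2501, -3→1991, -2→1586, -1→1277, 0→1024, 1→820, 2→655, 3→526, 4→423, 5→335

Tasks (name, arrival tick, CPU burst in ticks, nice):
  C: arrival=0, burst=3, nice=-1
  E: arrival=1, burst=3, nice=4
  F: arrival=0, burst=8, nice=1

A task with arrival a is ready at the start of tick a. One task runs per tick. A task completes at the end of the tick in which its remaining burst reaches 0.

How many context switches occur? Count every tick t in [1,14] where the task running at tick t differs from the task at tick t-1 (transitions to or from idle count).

t=0: vr[C=0 F=0] → run C
t=1: vr[C=1024/1277 E=0 F=0] → run E
t=2: vr[C=1024/1277 E=1024/423 F=0] → run F
t=3: vr[C=1024/1277 E=1024/423 F=256/205] → run C
t=4: vr[C=2048/1277 E=1024/423 F=256/205] → run F
t=5: vr[C=2048/1277 E=1024/423 F=512/205] → run C
t=6: vr[E=1024/423 F=512/205] → run E
t=7: vr[E=2048/423 F=512/205] → run F
t=8: vr[E=2048/423 F=768/205] → run F
t=9: vr[E=2048/423 F=1024/205] → run E
t=10: vr[F=1024/205] → run F
t=11: vr[F=256/41] → run F
t=12: vr[F=1536/205] → run F
t=13: vr[F=1792/205] → run F
t=14: (idle)

context switches = 10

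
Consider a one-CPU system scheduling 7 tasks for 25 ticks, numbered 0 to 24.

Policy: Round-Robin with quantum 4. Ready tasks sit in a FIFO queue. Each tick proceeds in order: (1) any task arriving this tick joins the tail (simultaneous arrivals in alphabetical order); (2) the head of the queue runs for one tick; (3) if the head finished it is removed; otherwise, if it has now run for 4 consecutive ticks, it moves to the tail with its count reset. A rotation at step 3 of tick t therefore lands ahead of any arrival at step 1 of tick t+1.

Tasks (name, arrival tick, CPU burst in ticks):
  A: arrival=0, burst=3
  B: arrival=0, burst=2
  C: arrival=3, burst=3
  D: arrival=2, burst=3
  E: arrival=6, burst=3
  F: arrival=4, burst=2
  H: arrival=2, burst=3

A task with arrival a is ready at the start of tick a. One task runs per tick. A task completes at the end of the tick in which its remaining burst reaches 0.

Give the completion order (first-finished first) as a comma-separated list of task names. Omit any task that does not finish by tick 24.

t=0: queue=[A,B] q_used=0 → run A
t=1: queue=[A,B] q_used=1 → run A
t=2: queue=[A,B,D,H] q_used=2 → run A
t=3: queue=[B,D,H,C] q_used=0 → run B
t=4: queue=[B,D,H,C,F] q_used=1 → run B
t=5: queue=[D,H,C,F] q_used=0 → run D
t=6: queue=[D,H,C,F,E] q_used=1 → run D
t=7: queue=[D,H,C,F,E] q_used=2 → run D
t=8: queue=[H,C,F,E] q_used=0 → run H
t=9: queue=[H,C,F,E] q_used=1 → run H
t=10: queue=[H,C,F,E] q_used=2 → run H
t=11: queue=[C,F,E] q_used=0 → run C
t=12: queue=[C,F,E] q_used=1 → run C
t=13: queue=[C,F,E] q_used=2 → run C
t=14: queue=[F,E] q_used=0 → run F
t=15: queue=[F,E] q_used=1 → run F
t=16: queue=[E] q_used=0 → run E
t=17: queue=[E] q_used=1 → run E
t=18: queue=[E] q_used=2 → run E
t=19: (idle)
t=20: (idle)
t=21: (idle)
t=22: (idle)
t=23: (idle)
t=24: (idle)

completion order = A, B, D, H, C, F, E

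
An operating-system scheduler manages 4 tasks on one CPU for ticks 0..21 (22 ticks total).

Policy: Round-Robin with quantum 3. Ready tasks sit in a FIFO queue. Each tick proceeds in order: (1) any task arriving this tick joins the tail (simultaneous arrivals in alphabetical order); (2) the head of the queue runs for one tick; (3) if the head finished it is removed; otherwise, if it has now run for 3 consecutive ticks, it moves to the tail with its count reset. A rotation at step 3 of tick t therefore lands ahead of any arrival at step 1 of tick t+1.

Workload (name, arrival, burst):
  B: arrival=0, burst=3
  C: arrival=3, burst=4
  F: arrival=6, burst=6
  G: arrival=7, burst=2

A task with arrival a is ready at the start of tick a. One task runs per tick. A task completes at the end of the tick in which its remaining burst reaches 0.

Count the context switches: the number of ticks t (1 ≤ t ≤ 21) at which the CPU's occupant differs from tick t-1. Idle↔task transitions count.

context switches = 5

t=0: queue=[B] q_used=0 → run B
t=1: queue=[B] q_used=1 → run B
t=2: queue=[B] q_used=2 → run B
t=3: queue=[C] q_used=0 → run C
t=4: queue=[C] q_used=1 → run C
t=5: queue=[C] q_used=2 → run C
t=6: queue=[C,F] q_used=0 → run C
t=7: queue=[F,G] q_used=0 → run F
t=8: queue=[F,G] q_used=1 → run F
t=9: queue=[F,G] q_used=2 → run F
t=10: queue=[G,F] q_used=0 → run G
t=11: queue=[G,F] q_used=1 → run G
t=12: queue=[F] q_used=0 → run F
t=13: queue=[F] q_used=1 → run F
t=14: queue=[F] q_used=2 → run F
t=15: (idle)
t=16: (idle)
t=17: (idle)
t=18: (idle)
t=19: (idle)
t=20: (idle)
t=21: (idle)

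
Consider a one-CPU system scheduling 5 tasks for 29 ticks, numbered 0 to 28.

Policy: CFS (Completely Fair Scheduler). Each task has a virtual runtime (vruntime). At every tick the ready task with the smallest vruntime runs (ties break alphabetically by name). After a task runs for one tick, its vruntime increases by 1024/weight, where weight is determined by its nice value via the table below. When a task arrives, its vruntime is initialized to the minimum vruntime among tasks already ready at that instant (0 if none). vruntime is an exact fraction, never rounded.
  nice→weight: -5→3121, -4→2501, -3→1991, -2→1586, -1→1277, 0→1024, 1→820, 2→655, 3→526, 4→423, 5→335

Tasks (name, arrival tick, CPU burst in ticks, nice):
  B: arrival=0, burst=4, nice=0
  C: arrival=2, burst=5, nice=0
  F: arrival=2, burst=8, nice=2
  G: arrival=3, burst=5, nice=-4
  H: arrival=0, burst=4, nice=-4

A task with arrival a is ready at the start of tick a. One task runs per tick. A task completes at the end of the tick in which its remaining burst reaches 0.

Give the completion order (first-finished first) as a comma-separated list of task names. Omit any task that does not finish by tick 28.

t=0: vr[B=0 H=0] → run B
t=1: vr[B=1 H=0] → run H
t=2: vr[B=1 C=1024/2501 F=1024/2501 H=1024/2501] → run C
t=3: vr[B=1 C=3525/2501 F=1024/2501 G=1024/2501 H=1024/2501] → run F
t=4: vr[B=1 C=3525/2501 F=3231744/1638155 G=1024/2501 H=1024/2501] → run G
t=5: vr[B=1 C=3525/2501 F=3231744/1638155 G=2048/2501 H=1024/2501] → run H
t=6: vr[B=1 C=3525/2501 F=3231744/1638155 G=2048/2501 H=2048/2501] → run G
t=7: vr[B=1 C=3525/2501 F=3231744/1638155 G=3072/2501 H=2048/2501] → run H
t=8: vr[B=1 C=3525/2501 F=3231744/1638155 G=3072/2501 H=3072/2501] → run B
t=9: vr[B=2 C=3525/2501 F=3231744/1638155 G=3072/2501 H=3072/2501] → run G
t=10: vr[B=2 C=3525/2501 F=3231744/1638155 G=4096/2501 H=3072/2501] → run H
t=11: vr[B=2 C=3525/2501 F=3231744/1638155 G=4096/2501] → run C
t=12: vr[B=2 C=6026/2501 F=3231744/1638155 G=4096/2501] → run G
t=13: vr[B=2 C=6026/2501 F=3231744/1638155 G=5120/2501] → run F
t=14: vr[B=2 C=6026/2501 F=5792768/1638155 G=5120/2501] → run B
t=15: vr[B=3 C=6026/2501 F=5792768/1638155 G=5120/2501] → run G
t=16: vr[B=3 C=6026/2501 F=5792768/1638155] → run C
t=17: vr[B=3 C=8527/2501 F=5792768/1638155] → run B
t=18: vr[C=8527/2501 F=5792768/1638155] → run C
t=19: vr[C=11028/2501 F=5792768/1638155] → run F
t=20: vr[C=11028/2501 F=8353792/1638155] → run C
t=21: vr[F=8353792/1638155] → run F
t=22: vr[F=10914816/1638155] → run F
t=23: vr[F=2695168/327631] → run F
t=24: vr[F=16036864/1638155] → run F
t=25: vr[F=18597888/1638155] → run F
t=26: (idle)
t=27: (idle)
t=28: (idle)

completion order = H, G, B, C, F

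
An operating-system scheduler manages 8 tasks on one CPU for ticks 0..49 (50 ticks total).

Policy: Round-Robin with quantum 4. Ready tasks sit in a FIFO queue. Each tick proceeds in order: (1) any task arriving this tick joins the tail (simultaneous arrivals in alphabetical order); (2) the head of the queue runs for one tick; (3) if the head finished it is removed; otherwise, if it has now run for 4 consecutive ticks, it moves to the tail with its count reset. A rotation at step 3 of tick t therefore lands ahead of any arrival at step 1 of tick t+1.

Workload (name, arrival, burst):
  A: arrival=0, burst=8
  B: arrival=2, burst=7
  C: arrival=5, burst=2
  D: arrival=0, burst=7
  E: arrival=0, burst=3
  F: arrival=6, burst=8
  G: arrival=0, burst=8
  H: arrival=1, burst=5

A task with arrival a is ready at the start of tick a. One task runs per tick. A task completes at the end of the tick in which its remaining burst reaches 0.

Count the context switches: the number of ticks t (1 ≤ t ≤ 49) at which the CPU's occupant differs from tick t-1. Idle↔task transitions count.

context switches = 14

t=0: queue=[A,D,E,G] q_used=0 → run A
t=1: queue=[A,D,E,G,H] q_used=1 → run A
t=2: queue=[A,D,E,G,H,B] q_used=2 → run A
t=3: queue=[A,D,E,G,H,B] q_used=3 → run A
t=4: queue=[D,E,G,H,B,A] q_used=0 → run D
t=5: queue=[D,E,G,H,B,A,C] q_used=1 → run D
t=6: queue=[D,E,G,H,B,A,C,F] q_used=2 → run D
t=7: queue=[D,E,G,H,B,A,C,F] q_used=3 → run D
t=8: queue=[E,G,H,B,A,C,F,D] q_used=0 → run E
t=9: queue=[E,G,H,B,A,C,F,D] q_used=1 → run E
t=10: queue=[E,G,H,B,A,C,F,D] q_used=2 → run E
t=11: queue=[G,H,B,A,C,F,D] q_used=0 → run G
t=12: queue=[G,H,B,A,C,F,D] q_used=1 → run G
t=13: queue=[G,H,B,A,C,F,D] q_used=2 → run G
t=14: queue=[G,H,B,A,C,F,D] q_used=3 → run G
t=15: queue=[H,B,A,C,F,D,G] q_used=0 → run H
t=16: queue=[H,B,A,C,F,D,G] q_used=1 → run H
t=17: queue=[H,B,A,C,F,D,G] q_used=2 → run H
t=18: queue=[H,B,A,C,F,D,G] q_used=3 → run H
t=19: queue=[B,A,C,F,D,G,H] q_used=0 → run B
t=20: queue=[B,A,C,F,D,G,H] q_used=1 → run B
t=21: queue=[B,A,C,F,D,G,H] q_used=2 → run B
t=22: queue=[B,A,C,F,D,G,H] q_used=3 → run B
t=23: queue=[A,C,F,D,G,H,B] q_used=0 → run A
t=24: queue=[A,C,F,D,G,H,B] q_used=1 → run A
t=25: queue=[A,C,F,D,G,H,B] q_used=2 → run A
t=26: queue=[A,C,F,D,G,H,B] q_used=3 → run A
t=27: queue=[C,F,D,G,H,B] q_used=0 → run C
t=28: queue=[C,F,D,G,H,B] q_used=1 → run C
t=29: queue=[F,D,G,H,B] q_used=0 → run F
t=30: queue=[F,D,G,H,B] q_used=1 → run F
t=31: queue=[F,D,G,H,B] q_used=2 → run F
t=32: queue=[F,D,G,H,B] q_used=3 → run F
t=33: queue=[D,G,H,B,F] q_used=0 → run D
t=34: queue=[D,G,H,B,F] q_used=1 → run D
t=35: queue=[D,G,H,B,F] q_used=2 → run D
t=36: queue=[G,H,B,F] q_used=0 → run G
t=37: queue=[G,H,B,F] q_used=1 → run G
t=38: queue=[G,H,B,F] q_used=2 → run G
t=39: queue=[G,H,B,F] q_used=3 → run G
t=40: queue=[H,B,F] q_used=0 → run H
t=41: queue=[B,F] q_used=0 → run B
t=42: queue=[B,F] q_used=1 → run B
t=43: queue=[B,F] q_used=2 → run B
t=44: queue=[F] q_used=0 → run F
t=45: queue=[F] q_used=1 → run F
t=46: queue=[F] q_used=2 → run F
t=47: queue=[F] q_used=3 → run F
t=48: (idle)
t=49: (idle)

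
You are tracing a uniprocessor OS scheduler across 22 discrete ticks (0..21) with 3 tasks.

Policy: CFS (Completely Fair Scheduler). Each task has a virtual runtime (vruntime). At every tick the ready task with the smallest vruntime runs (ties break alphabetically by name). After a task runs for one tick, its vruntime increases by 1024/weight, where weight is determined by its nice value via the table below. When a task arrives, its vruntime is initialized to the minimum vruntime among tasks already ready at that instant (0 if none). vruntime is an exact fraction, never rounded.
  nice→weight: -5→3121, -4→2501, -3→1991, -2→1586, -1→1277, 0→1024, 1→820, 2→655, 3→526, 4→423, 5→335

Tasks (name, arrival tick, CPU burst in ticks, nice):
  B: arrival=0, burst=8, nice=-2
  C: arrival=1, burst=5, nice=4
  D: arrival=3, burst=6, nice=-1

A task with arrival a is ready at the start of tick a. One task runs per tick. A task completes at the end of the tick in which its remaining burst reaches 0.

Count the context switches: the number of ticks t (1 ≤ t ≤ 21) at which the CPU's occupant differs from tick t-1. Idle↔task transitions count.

t=0: vr[B=0] → run B
t=1: vr[B=512/793 C=512/793] → run B
t=2: vr[B=1024/793 C=512/793] → run C
t=3: vr[B=1024/793 C=1028608/335439 D=1024/793] → run B
t=4: vr[B=1536/793 C=1028608/335439 D=1024/793] → run D
t=5: vr[B=1536/793 C=1028608/335439 D=2119680/1012661] → run B
t=6: vr[B=2048/793 C=1028608/335439 D=2119680/1012661] → run D
t=7: vr[B=2048/793 C=1028608/335439 D=2931712/1012661] → run B
t=8: vr[B=2560/793 C=1028608/335439 D=2931712/1012661] → run D
t=9: vr[B=2560/793 C=1028608/335439 D=3743744/1012661] → run C
t=10: vr[B=2560/793 C=1840640/335439 D=3743744/1012661] → run B
t=11: vr[B=3072/793 C=1840640/335439 D=3743744/1012661] → run D
t=12: vr[B=3072/793 C=1840640/335439 D=4555776/1012661] → run B
t=13: vr[B=3584/793 C=1840640/335439 D=4555776/1012661] → run D
t=14: vr[B=3584/793 C=1840640/335439 D=5367808/1012661] → run B
t=15: vr[C=1840640/335439 D=5367808/1012661] → run D
t=16: vr[C=1840640/335439] → run C
t=17: vr[C=884224/111813] → run C
t=18: vr[C=3464704/335439] → run C
t=19: (idle)
t=20: (idle)
t=21: (idle)

context switches = 16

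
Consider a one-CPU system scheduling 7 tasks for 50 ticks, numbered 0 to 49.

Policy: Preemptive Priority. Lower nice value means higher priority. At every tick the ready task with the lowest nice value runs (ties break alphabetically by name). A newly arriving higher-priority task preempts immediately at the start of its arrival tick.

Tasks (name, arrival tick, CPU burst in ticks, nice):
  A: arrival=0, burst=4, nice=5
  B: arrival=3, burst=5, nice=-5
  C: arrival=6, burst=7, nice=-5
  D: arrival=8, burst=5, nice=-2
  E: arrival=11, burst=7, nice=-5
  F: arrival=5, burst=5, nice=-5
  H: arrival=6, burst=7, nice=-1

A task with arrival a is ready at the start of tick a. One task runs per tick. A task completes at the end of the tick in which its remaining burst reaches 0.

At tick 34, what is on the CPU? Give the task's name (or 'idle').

t=0: ready={A} → run A
t=1: ready={A} → run A
t=2: ready={A} → run A
t=3: ready={A,B} → run B
t=4: ready={A,B} → run B
t=5: ready={A,B,F} → run B
t=6: ready={A,B,C,F,H} → run B
t=7: ready={A,B,C,F,H} → run B
t=8: ready={A,C,D,F,H} → run C
t=9: ready={A,C,D,F,H} → run C
t=10: ready={A,C,D,F,H} → run C
t=11: ready={A,C,D,E,F,H} → run C
t=12: ready={A,C,D,E,F,H} → run C
t=13: ready={A,C,D,E,F,H} → run C
t=14: ready={A,C,D,E,F,H} → run C
t=15: ready={A,D,E,F,H} → run E
t=16: ready={A,D,E,F,H} → run E
t=17: ready={A,D,E,F,H} → run E
t=18: ready={A,D,E,F,H} → run E
t=19: ready={A,D,E,F,H} → run E
t=20: ready={A,D,E,F,H} → run E
t=21: ready={A,D,E,F,H} → run E
t=22: ready={A,D,F,H} → run F
t=23: ready={A,D,F,H} → run F
t=24: ready={A,D,F,H} → run F
t=25: ready={A,D,F,H} → run F
t=26: ready={A,D,F,H} → run F
t=27: ready={A,D,H} → run D
t=28: ready={A,D,H} → run D
t=29: ready={A,D,H} → run D
t=30: ready={A,D,H} → run D
t=31: ready={A,D,H} → run D
t=32: ready={A,H} → run H
t=33: ready={A,H} → run H
t=34: ready={A,H} → run H
t=35: ready={A,H} → run H
t=36: ready={A,H} → run H
t=37: ready={A,H} → run H
t=38: ready={A,H} → run H
t=39: ready={A} → run A
t=40: (idle)
t=41: (idle)
t=42: (idle)
t=43: (idle)
t=44: (idle)
t=45: (idle)
t=46: (idle)
t=47: (idle)
t=48: (idle)
t=49: (idle)

running at tick 34 = H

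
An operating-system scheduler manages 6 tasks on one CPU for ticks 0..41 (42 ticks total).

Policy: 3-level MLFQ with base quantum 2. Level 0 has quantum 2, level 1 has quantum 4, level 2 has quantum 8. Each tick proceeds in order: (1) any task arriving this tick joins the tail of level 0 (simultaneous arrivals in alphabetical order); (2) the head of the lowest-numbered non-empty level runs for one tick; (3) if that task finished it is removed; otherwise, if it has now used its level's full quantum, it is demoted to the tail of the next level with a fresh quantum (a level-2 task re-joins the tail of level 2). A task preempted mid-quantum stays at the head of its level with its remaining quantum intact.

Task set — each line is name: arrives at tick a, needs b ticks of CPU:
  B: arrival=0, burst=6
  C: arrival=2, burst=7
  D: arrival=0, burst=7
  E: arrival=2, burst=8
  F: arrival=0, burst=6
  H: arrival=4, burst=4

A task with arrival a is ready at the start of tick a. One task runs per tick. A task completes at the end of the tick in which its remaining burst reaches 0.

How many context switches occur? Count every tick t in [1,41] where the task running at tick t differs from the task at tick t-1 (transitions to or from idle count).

context switches = 15

t=0: L0/L1/L2 = BDF/-/- → run B
t=1: L0/L1/L2 = BDF/-/- → run B
t=2: L0/L1/L2 = DFCE/B/- → run D
t=3: L0/L1/L2 = DFCE/B/- → run D
t=4: L0/L1/L2 = FCEH/BD/- → run F
t=5: L0/L1/L2 = FCEH/BD/- → run F
t=6: L0/L1/L2 = CEH/BDF/- → run C
t=7: L0/L1/L2 = CEH/BDF/- → run C
t=8: L0/L1/L2 = EH/BDFC/- → run E
t=9: L0/L1/L2 = EH/BDFC/- → run E
t=10: L0/L1/L2 = H/BDFCE/- → run H
t=11: L0/L1/L2 = H/BDFCE/- → run H
t=12: L0/L1/L2 = -/BDFCEH/- → run B
t=13: L0/L1/L2 = -/BDFCEH/- → run B
t=14: L0/L1/L2 = -/BDFCEH/- → run B
t=15: L0/L1/L2 = -/BDFCEH/- → run B
t=16: L0/L1/L2 = -/DFCEH/- → run D
t=17: L0/L1/L2 = -/DFCEH/- → run D
t=18: L0/L1/L2 = -/DFCEH/- → run D
t=19: L0/L1/L2 = -/DFCEH/- → run D
t=20: L0/L1/L2 = -/FCEH/D → run F
t=21: L0/L1/L2 = -/FCEH/D → run F
t=22: L0/L1/L2 = -/FCEH/D → run F
t=23: L0/L1/L2 = -/FCEH/D → run F
t=24: L0/L1/L2 = -/CEH/D → run C
t=25: L0/L1/L2 = -/CEH/D → run C
t=26: L0/L1/L2 = -/CEH/D → run C
t=27: L0/L1/L2 = -/CEH/D → run C
t=28: L0/L1/L2 = -/EH/DC → run E
t=29: L0/L1/L2 = -/EH/DC → run E
t=30: L0/L1/L2 = -/EH/DC → run E
t=31: L0/L1/L2 = -/EH/DC → run E
t=32: L0/L1/L2 = -/H/DCE → run H
t=33: L0/L1/L2 = -/H/DCE → run H
t=34: L0/L1/L2 = -/-/DCE → run D
t=35: L0/L1/L2 = -/-/CE → run C
t=36: L0/L1/L2 = -/-/E → run E
t=37: L0/L1/L2 = -/-/E → run E
t=38: (idle)
t=39: (idle)
t=40: (idle)
t=41: (idle)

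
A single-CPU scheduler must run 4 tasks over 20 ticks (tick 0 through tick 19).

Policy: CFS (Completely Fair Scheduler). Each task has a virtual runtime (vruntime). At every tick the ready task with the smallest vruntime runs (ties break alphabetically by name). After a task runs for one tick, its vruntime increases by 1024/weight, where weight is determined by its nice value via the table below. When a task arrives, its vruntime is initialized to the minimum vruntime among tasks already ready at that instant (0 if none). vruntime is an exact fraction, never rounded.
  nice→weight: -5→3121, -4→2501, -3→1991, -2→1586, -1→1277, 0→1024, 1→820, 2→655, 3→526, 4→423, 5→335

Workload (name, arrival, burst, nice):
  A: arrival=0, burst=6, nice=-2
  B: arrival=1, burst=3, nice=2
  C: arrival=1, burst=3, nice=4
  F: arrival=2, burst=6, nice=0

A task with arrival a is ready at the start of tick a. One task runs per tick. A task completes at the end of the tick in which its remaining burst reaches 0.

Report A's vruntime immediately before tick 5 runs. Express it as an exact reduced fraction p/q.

vruntime(A, start of tick 5) = 1024/793

t=0: vr[A=0] → run A
t=1: vr[A=512/793 B=512/793 C=512/793] → run A
t=2: vr[A=1024/793 B=512/793 C=512/793 F=512/793] → run B
t=3: vr[A=1024/793 B=1147392/519415 C=512/793 F=512/793] → run C
t=4: vr[A=1024/793 B=1147392/519415 C=1028608/335439 F=512/793] → run F
t=5: vr[A=1024/793 B=1147392/519415 C=1028608/335439 F=1305/793] → run A
t=6: vr[A=1536/793 B=1147392/519415 C=1028608/335439 F=1305/793] → run F
t=7: vr[A=1536/793 B=1147392/519415 C=1028608/335439 F=2098/793] → run A
t=8: vr[A=2048/793 B=1147392/519415 C=1028608/335439 F=2098/793] → run B
t=9: vr[A=2048/793 B=1959424/519415 C=1028608/335439 F=2098/793] → run A
t=10: vr[A=2560/793 B=1959424/519415 C=1028608/335439 F=2098/793] → run F
t=11: vr[A=2560/793 B=1959424/519415 C=1028608/335439 F=2891/793] → run C
t=12: vr[A=2560/793 B=1959424/519415 C=1840640/335439 F=2891/793] → run A
t=13: vr[B=1959424/519415 C=1840640/335439 F=2891/793] → run F
t=14: vr[B=1959424/519415 C=1840640/335439 F=3684/793] → run B
t=15: vr[C=1840640/335439 F=3684/793] → run F
t=16: vr[C=1840640/335439 F=4477/793] → run C
t=17: vr[F=4477/793] → run F
t=18: (idle)
t=19: (idle)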